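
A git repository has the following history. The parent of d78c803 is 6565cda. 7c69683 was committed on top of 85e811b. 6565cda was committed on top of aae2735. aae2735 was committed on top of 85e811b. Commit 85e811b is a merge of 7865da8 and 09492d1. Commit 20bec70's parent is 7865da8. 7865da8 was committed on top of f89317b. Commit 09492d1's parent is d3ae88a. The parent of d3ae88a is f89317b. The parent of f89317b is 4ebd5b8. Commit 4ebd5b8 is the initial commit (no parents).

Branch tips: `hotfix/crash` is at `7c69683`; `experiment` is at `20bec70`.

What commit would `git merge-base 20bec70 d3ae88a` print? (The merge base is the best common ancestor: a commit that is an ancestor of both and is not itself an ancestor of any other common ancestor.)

f89317b

Ancestors of 20bec70: {20bec70, 4ebd5b8, 7865da8, f89317b}.
Ancestors of d3ae88a: {4ebd5b8, d3ae88a, f89317b}.
Common ancestors: {4ebd5b8, f89317b}.
Among these, f89317b is not an ancestor of any other common ancestor — it is the merge base.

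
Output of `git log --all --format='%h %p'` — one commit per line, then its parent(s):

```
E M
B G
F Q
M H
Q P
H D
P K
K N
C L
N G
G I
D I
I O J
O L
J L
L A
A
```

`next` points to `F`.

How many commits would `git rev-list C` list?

Walking parent pointers from C: reachable set = {A, C, L}.
That is 3 commits.

3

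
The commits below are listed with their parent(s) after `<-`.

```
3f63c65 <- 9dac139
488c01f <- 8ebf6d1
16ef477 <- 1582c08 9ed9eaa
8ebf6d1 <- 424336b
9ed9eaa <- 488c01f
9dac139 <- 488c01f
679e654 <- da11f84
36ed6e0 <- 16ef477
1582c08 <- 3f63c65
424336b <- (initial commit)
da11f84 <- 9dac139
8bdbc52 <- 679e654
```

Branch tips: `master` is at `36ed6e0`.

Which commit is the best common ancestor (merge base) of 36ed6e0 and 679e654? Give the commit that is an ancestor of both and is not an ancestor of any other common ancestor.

Ancestors of 36ed6e0: {1582c08, 16ef477, 36ed6e0, 3f63c65, 424336b, 488c01f, 8ebf6d1, 9dac139, 9ed9eaa}.
Ancestors of 679e654: {424336b, 488c01f, 679e654, 8ebf6d1, 9dac139, da11f84}.
Common ancestors: {424336b, 488c01f, 8ebf6d1, 9dac139}.
Among these, 9dac139 is not an ancestor of any other common ancestor — it is the merge base.

9dac139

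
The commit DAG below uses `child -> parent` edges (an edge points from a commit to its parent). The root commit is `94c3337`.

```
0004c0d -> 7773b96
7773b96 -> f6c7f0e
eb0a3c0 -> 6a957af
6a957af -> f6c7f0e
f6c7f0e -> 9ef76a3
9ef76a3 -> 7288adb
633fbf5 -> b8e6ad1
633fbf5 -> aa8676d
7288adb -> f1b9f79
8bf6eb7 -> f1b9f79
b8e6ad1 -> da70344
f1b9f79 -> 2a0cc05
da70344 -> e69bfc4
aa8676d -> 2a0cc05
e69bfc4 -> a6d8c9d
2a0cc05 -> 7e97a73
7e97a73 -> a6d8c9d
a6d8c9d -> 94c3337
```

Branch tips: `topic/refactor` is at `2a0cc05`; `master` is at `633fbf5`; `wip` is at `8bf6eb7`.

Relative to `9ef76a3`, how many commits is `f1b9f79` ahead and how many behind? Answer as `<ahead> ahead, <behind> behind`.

0 ahead, 2 behind

Reachable from f1b9f79: {2a0cc05, 7e97a73, 94c3337, a6d8c9d, f1b9f79}.
Reachable from 9ef76a3: {2a0cc05, 7288adb, 7e97a73, 94c3337, 9ef76a3, a6d8c9d, f1b9f79}.
Only in f1b9f79's history (ahead): {} — 0.
Only in 9ef76a3's history (behind): {7288adb, 9ef76a3} — 2.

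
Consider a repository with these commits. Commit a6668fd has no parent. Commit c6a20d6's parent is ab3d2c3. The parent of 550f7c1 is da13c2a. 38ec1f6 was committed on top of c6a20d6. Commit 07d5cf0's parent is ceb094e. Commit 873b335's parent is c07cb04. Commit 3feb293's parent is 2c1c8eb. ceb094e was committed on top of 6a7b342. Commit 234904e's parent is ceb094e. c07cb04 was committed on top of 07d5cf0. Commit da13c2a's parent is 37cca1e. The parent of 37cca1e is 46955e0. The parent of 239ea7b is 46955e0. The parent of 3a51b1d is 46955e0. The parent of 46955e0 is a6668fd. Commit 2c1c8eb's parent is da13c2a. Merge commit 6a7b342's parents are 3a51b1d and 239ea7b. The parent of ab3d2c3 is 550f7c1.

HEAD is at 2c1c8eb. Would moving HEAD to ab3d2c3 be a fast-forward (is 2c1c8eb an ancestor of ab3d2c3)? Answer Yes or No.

A fast-forward from 2c1c8eb to ab3d2c3 is possible iff 2c1c8eb is an ancestor of ab3d2c3.
Ancestors of ab3d2c3: {37cca1e, 46955e0, 550f7c1, a6668fd, ab3d2c3, da13c2a}.
2c1c8eb is not among them, so fast-forward is not possible.

No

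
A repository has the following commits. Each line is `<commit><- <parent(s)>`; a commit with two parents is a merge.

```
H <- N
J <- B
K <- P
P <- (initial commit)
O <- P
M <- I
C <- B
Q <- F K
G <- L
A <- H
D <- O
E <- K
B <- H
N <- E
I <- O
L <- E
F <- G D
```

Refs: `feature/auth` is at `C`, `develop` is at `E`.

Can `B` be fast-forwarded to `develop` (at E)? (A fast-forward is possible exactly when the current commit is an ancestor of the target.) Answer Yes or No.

A fast-forward from B to E is possible iff B is an ancestor of E.
Ancestors of E: {E, K, P}.
B is not among them, so fast-forward is not possible.

No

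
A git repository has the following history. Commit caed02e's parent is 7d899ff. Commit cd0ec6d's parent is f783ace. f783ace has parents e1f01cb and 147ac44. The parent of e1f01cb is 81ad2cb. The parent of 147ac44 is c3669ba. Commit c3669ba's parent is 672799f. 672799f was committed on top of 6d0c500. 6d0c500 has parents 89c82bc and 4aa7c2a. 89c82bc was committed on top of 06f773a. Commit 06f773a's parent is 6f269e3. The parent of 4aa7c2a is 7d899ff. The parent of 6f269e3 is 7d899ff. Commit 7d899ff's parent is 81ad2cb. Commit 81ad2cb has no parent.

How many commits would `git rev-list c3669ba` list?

9

Walking parent pointers from c3669ba: reachable set = {06f773a, 4aa7c2a, 672799f, 6d0c500, 6f269e3, 7d899ff, 81ad2cb, 89c82bc, c3669ba}.
That is 9 commits.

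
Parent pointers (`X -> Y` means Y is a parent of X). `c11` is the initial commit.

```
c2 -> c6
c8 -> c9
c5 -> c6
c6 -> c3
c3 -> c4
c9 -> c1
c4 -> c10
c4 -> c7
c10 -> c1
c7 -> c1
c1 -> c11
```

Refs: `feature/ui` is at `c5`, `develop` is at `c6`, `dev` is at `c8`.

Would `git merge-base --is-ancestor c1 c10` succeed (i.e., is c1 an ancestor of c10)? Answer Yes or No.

Ancestors of c10 (commits reachable by following parents): {c1, c10, c11}.
c1 is in that set, so it is an ancestor of c10.

Yes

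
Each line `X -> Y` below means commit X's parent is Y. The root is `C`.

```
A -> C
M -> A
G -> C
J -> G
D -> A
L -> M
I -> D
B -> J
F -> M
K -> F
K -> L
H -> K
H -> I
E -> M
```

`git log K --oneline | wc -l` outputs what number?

6

Walking parent pointers from K: reachable set = {A, C, F, K, L, M}.
That is 6 commits.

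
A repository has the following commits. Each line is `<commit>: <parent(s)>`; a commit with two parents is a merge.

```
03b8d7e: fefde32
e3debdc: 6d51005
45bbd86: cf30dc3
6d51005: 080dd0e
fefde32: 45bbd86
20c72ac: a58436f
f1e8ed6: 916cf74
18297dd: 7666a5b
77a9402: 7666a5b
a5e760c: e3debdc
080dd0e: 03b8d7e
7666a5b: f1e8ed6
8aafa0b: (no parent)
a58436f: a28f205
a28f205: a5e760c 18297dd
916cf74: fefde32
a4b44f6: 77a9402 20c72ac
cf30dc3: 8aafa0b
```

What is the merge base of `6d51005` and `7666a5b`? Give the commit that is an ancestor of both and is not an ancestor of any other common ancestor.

fefde32

Ancestors of 6d51005: {03b8d7e, 080dd0e, 45bbd86, 6d51005, 8aafa0b, cf30dc3, fefde32}.
Ancestors of 7666a5b: {45bbd86, 7666a5b, 8aafa0b, 916cf74, cf30dc3, f1e8ed6, fefde32}.
Common ancestors: {45bbd86, 8aafa0b, cf30dc3, fefde32}.
Among these, fefde32 is not an ancestor of any other common ancestor — it is the merge base.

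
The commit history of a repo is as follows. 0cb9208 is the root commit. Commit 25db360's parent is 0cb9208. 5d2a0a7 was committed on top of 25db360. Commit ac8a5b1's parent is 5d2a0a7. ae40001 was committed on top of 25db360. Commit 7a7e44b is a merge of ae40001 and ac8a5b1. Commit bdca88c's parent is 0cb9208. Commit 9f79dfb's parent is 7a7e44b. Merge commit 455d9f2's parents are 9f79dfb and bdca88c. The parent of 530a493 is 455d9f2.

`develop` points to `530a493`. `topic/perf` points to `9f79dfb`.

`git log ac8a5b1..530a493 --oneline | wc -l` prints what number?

Reachable from 530a493: {0cb9208, 25db360, 455d9f2, 530a493, 5d2a0a7, 7a7e44b, 9f79dfb, ac8a5b1, ae40001, bdca88c}.
Reachable from ac8a5b1: {0cb9208, 25db360, 5d2a0a7, ac8a5b1}.
In 530a493's history but not ac8a5b1's: {455d9f2, 530a493, 7a7e44b, 9f79dfb, ae40001, bdca88c} — 6 commits.

6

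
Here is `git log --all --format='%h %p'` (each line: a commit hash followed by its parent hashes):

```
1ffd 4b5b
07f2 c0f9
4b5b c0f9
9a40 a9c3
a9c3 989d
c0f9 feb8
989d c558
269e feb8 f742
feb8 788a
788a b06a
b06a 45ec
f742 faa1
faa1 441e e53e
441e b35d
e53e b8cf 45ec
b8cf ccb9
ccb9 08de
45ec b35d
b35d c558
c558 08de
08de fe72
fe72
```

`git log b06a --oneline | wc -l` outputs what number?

Walking parent pointers from b06a: reachable set = {08de, 45ec, b06a, b35d, c558, fe72}.
That is 6 commits.

6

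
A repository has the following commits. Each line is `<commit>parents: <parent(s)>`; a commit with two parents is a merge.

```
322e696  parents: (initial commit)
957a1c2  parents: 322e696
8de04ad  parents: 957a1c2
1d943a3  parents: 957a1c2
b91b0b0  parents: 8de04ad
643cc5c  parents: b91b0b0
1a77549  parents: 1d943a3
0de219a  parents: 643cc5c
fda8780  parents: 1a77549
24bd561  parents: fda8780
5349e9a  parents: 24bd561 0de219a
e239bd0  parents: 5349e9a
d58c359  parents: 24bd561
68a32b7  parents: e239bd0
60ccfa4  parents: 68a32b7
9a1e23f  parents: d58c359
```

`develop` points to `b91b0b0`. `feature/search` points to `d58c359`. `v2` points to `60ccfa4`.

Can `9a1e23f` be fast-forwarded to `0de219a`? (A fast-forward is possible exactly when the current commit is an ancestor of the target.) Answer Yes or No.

No

A fast-forward from 9a1e23f to 0de219a is possible iff 9a1e23f is an ancestor of 0de219a.
Ancestors of 0de219a: {0de219a, 322e696, 643cc5c, 8de04ad, 957a1c2, b91b0b0}.
9a1e23f is not among them, so fast-forward is not possible.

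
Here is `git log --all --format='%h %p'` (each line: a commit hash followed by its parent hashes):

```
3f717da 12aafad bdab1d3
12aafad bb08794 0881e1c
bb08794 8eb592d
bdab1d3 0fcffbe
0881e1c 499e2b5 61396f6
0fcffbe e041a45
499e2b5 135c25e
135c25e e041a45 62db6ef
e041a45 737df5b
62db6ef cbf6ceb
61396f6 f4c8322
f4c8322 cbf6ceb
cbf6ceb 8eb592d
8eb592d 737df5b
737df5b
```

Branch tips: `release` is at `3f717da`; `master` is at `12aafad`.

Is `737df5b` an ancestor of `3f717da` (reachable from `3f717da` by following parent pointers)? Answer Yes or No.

Yes

Ancestors of 3f717da (commits reachable by following parents): {0881e1c, 0fcffbe, 12aafad, 135c25e, 3f717da, 499e2b5, 61396f6, 62db6ef, 737df5b, 8eb592d, bb08794, bdab1d3, cbf6ceb, e041a45, f4c8322}.
737df5b is in that set, so it is an ancestor of 3f717da.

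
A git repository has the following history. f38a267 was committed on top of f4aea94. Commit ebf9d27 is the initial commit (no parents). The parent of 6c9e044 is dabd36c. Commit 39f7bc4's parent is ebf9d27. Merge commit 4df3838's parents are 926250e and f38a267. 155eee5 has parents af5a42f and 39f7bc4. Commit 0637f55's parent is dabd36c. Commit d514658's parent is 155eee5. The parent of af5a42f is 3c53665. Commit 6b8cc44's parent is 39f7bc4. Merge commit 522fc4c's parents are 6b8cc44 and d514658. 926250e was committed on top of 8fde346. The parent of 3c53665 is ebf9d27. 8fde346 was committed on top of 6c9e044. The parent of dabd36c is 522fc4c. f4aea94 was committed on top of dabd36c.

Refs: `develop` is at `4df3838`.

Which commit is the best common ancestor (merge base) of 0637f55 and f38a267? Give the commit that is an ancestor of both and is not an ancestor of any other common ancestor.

dabd36c

Ancestors of 0637f55: {0637f55, 155eee5, 39f7bc4, 3c53665, 522fc4c, 6b8cc44, af5a42f, d514658, dabd36c, ebf9d27}.
Ancestors of f38a267: {155eee5, 39f7bc4, 3c53665, 522fc4c, 6b8cc44, af5a42f, d514658, dabd36c, ebf9d27, f38a267, f4aea94}.
Common ancestors: {155eee5, 39f7bc4, 3c53665, 522fc4c, 6b8cc44, af5a42f, d514658, dabd36c, ebf9d27}.
Among these, dabd36c is not an ancestor of any other common ancestor — it is the merge base.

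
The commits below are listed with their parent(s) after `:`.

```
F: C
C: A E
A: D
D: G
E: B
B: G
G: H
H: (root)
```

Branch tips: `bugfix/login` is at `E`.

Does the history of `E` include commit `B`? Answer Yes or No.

Ancestors of E (commits reachable by following parents): {B, E, G, H}.
B is in that set, so it is an ancestor of E.

Yes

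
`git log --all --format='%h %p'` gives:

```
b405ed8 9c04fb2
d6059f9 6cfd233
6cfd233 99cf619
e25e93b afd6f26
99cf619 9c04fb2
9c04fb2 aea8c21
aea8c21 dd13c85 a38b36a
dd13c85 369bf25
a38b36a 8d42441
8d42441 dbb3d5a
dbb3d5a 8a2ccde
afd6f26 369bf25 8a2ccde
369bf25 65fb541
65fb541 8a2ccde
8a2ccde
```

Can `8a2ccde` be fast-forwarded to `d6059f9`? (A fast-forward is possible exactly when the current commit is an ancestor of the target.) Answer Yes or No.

Yes

A fast-forward from 8a2ccde to d6059f9 is possible iff 8a2ccde is an ancestor of d6059f9.
Ancestors of d6059f9: {369bf25, 65fb541, 6cfd233, 8a2ccde, 8d42441, 99cf619, 9c04fb2, a38b36a, aea8c21, d6059f9, dbb3d5a, dd13c85}.
8a2ccde is among them, so fast-forward is possible.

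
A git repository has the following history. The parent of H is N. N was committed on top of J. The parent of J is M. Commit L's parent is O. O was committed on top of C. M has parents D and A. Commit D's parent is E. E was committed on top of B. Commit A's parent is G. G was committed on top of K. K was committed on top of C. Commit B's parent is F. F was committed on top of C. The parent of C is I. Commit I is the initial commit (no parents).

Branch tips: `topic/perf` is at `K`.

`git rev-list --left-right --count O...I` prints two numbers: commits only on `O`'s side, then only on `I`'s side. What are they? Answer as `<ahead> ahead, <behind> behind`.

Reachable from O: {C, I, O}.
Reachable from I: {I}.
Only in O's history (ahead): {C, O} — 2.
Only in I's history (behind): {} — 0.

2 ahead, 0 behind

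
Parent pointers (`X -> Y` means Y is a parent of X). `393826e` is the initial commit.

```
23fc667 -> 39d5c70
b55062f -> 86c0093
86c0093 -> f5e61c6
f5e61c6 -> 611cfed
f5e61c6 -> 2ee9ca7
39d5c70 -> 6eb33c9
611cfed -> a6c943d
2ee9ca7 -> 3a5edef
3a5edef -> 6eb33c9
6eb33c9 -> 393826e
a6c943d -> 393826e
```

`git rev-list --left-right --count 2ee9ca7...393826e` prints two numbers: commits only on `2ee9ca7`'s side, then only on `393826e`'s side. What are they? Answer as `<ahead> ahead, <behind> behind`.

3 ahead, 0 behind

Reachable from 2ee9ca7: {2ee9ca7, 393826e, 3a5edef, 6eb33c9}.
Reachable from 393826e: {393826e}.
Only in 2ee9ca7's history (ahead): {2ee9ca7, 3a5edef, 6eb33c9} — 3.
Only in 393826e's history (behind): {} — 0.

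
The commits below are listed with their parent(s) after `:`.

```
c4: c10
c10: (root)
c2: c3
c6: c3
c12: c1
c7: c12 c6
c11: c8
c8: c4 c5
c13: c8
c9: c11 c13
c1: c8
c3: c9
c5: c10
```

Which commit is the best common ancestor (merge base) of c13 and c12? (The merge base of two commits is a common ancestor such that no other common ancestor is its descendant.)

Ancestors of c13: {c10, c13, c4, c5, c8}.
Ancestors of c12: {c1, c10, c12, c4, c5, c8}.
Common ancestors: {c10, c4, c5, c8}.
Among these, c8 is not an ancestor of any other common ancestor — it is the merge base.

c8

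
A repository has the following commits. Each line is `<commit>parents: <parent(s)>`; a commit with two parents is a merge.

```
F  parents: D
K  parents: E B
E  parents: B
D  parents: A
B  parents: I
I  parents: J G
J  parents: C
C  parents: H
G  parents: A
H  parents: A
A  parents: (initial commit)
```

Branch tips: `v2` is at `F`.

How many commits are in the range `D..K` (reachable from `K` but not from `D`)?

8

Reachable from K: {A, B, C, E, G, H, I, J, K}.
Reachable from D: {A, D}.
In K's history but not D's: {B, C, E, G, H, I, J, K} — 8 commits.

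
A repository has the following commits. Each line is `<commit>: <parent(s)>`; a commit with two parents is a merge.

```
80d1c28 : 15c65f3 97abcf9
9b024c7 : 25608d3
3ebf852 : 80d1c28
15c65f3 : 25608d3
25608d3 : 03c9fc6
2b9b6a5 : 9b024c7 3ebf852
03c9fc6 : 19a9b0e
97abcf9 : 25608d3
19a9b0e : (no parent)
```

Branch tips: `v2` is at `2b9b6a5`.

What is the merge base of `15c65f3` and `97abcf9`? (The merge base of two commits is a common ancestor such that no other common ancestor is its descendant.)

25608d3

Ancestors of 15c65f3: {03c9fc6, 15c65f3, 19a9b0e, 25608d3}.
Ancestors of 97abcf9: {03c9fc6, 19a9b0e, 25608d3, 97abcf9}.
Common ancestors: {03c9fc6, 19a9b0e, 25608d3}.
Among these, 25608d3 is not an ancestor of any other common ancestor — it is the merge base.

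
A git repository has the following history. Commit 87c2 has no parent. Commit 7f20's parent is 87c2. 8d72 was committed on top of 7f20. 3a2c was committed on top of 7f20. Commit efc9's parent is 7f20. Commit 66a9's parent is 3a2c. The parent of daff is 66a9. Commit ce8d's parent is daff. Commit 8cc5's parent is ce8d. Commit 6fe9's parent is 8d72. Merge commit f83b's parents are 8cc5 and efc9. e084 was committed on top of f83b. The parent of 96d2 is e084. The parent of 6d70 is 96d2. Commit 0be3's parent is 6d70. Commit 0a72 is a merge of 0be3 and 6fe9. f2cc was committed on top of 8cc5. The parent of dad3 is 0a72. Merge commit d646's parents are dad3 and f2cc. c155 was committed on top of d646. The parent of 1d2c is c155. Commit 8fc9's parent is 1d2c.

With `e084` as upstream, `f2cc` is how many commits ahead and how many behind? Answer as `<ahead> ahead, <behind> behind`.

Reachable from f2cc: {3a2c, 66a9, 7f20, 87c2, 8cc5, ce8d, daff, f2cc}.
Reachable from e084: {3a2c, 66a9, 7f20, 87c2, 8cc5, ce8d, daff, e084, efc9, f83b}.
Only in f2cc's history (ahead): {f2cc} — 1.
Only in e084's history (behind): {e084, efc9, f83b} — 3.

1 ahead, 3 behind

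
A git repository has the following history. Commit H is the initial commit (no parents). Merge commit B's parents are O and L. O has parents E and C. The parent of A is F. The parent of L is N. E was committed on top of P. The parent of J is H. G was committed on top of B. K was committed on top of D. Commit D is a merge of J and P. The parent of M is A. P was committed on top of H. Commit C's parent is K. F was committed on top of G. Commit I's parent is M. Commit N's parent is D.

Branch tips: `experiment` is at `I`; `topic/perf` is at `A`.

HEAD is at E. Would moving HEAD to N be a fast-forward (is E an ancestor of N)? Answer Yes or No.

No

A fast-forward from E to N is possible iff E is an ancestor of N.
Ancestors of N: {D, H, J, N, P}.
E is not among them, so fast-forward is not possible.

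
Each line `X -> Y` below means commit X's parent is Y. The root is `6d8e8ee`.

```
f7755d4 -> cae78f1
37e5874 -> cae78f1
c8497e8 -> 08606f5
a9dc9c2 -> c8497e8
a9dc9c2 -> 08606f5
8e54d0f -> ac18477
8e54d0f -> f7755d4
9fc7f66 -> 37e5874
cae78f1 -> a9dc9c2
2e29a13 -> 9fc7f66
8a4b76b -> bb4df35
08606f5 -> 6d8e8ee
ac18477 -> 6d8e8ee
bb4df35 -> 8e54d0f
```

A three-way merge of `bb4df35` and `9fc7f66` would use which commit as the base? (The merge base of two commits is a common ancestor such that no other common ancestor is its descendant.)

cae78f1

Ancestors of bb4df35: {08606f5, 6d8e8ee, 8e54d0f, a9dc9c2, ac18477, bb4df35, c8497e8, cae78f1, f7755d4}.
Ancestors of 9fc7f66: {08606f5, 37e5874, 6d8e8ee, 9fc7f66, a9dc9c2, c8497e8, cae78f1}.
Common ancestors: {08606f5, 6d8e8ee, a9dc9c2, c8497e8, cae78f1}.
Among these, cae78f1 is not an ancestor of any other common ancestor — it is the merge base.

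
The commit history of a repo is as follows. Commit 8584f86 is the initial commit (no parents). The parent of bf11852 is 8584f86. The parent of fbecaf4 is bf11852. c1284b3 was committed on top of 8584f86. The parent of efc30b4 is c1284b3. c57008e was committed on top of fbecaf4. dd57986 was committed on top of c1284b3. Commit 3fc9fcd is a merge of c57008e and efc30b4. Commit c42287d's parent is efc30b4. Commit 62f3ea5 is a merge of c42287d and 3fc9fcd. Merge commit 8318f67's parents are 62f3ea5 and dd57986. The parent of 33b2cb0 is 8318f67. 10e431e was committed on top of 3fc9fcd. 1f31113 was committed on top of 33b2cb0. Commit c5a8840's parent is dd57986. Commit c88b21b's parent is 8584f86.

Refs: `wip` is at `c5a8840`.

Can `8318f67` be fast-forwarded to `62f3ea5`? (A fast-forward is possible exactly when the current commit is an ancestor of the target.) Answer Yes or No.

A fast-forward from 8318f67 to 62f3ea5 is possible iff 8318f67 is an ancestor of 62f3ea5.
Ancestors of 62f3ea5: {3fc9fcd, 62f3ea5, 8584f86, bf11852, c1284b3, c42287d, c57008e, efc30b4, fbecaf4}.
8318f67 is not among them, so fast-forward is not possible.

No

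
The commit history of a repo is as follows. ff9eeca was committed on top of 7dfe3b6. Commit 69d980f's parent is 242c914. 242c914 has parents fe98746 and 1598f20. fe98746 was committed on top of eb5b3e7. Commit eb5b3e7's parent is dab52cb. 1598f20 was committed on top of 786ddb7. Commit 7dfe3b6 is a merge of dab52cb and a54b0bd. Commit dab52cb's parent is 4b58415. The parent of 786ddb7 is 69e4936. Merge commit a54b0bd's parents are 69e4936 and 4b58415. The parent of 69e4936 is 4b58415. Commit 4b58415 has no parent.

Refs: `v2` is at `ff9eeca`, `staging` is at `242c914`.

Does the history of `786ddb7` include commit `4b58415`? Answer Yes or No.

Ancestors of 786ddb7 (commits reachable by following parents): {4b58415, 69e4936, 786ddb7}.
4b58415 is in that set, so it is an ancestor of 786ddb7.

Yes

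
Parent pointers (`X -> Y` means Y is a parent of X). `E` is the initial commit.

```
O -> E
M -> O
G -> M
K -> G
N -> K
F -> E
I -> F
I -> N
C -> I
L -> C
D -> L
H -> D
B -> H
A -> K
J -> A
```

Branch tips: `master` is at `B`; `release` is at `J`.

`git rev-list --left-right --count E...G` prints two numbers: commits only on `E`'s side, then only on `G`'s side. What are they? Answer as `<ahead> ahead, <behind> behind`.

Reachable from E: {E}.
Reachable from G: {E, G, M, O}.
Only in E's history (ahead): {} — 0.
Only in G's history (behind): {G, M, O} — 3.

0 ahead, 3 behind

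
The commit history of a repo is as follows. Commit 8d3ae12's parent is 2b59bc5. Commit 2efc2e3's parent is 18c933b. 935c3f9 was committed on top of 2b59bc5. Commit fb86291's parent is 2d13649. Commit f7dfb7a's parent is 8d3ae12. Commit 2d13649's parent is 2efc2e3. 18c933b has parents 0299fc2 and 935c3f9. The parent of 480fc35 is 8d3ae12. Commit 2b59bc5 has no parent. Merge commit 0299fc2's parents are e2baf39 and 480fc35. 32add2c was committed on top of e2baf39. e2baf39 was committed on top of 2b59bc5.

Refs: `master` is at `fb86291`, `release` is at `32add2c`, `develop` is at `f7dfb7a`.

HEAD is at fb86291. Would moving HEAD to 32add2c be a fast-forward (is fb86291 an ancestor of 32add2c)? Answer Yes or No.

A fast-forward from fb86291 to 32add2c is possible iff fb86291 is an ancestor of 32add2c.
Ancestors of 32add2c: {2b59bc5, 32add2c, e2baf39}.
fb86291 is not among them, so fast-forward is not possible.

No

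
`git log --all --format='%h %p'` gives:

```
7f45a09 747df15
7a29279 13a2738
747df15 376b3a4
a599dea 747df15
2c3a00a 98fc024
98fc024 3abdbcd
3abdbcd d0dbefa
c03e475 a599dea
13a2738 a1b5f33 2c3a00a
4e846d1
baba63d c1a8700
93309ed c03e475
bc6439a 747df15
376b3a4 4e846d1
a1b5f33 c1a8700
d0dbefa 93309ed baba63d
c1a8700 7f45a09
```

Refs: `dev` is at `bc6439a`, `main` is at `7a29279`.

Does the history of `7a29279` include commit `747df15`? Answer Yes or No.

Ancestors of 7a29279 (commits reachable by following parents): {13a2738, 2c3a00a, 376b3a4, 3abdbcd, 4e846d1, 747df15, 7a29279, 7f45a09, 93309ed, 98fc024, a1b5f33, a599dea, baba63d, c03e475, c1a8700, d0dbefa}.
747df15 is in that set, so it is an ancestor of 7a29279.

Yes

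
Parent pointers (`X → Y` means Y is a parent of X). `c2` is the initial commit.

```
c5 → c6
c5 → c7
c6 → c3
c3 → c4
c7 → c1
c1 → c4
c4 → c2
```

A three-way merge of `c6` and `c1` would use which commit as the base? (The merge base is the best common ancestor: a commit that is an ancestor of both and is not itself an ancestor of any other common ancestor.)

Ancestors of c6: {c2, c3, c4, c6}.
Ancestors of c1: {c1, c2, c4}.
Common ancestors: {c2, c4}.
Among these, c4 is not an ancestor of any other common ancestor — it is the merge base.

c4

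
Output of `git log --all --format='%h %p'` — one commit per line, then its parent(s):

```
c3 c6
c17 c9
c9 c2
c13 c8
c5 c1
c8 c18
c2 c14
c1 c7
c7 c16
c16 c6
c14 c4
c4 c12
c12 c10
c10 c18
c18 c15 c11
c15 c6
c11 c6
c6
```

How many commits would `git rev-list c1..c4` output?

Reachable from c4: {c10, c11, c12, c15, c18, c4, c6}.
Reachable from c1: {c1, c16, c6, c7}.
In c4's history but not c1's: {c10, c11, c12, c15, c18, c4} — 6 commits.

6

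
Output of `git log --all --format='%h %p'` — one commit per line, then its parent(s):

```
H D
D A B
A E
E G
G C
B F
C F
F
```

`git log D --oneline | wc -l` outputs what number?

Walking parent pointers from D: reachable set = {A, B, C, D, E, F, G}.
That is 7 commits.

7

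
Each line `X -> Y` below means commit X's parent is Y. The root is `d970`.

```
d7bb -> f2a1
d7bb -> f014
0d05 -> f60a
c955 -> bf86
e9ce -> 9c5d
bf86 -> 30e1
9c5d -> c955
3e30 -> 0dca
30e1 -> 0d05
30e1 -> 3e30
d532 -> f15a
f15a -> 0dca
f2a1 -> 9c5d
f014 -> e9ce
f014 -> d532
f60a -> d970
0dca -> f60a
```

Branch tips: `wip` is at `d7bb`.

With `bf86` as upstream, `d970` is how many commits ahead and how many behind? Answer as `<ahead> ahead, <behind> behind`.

0 ahead, 6 behind

Reachable from d970: {d970}.
Reachable from bf86: {0d05, 0dca, 30e1, 3e30, bf86, d970, f60a}.
Only in d970's history (ahead): {} — 0.
Only in bf86's history (behind): {0d05, 0dca, 30e1, 3e30, bf86, f60a} — 6.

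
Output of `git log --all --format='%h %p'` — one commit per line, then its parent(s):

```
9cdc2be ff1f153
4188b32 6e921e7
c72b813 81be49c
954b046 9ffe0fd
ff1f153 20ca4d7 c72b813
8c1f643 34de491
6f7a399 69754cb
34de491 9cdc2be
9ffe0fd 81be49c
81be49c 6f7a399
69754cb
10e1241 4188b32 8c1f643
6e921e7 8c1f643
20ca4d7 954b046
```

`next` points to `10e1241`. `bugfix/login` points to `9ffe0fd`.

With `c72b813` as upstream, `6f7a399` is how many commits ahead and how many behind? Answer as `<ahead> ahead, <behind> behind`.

Reachable from 6f7a399: {69754cb, 6f7a399}.
Reachable from c72b813: {69754cb, 6f7a399, 81be49c, c72b813}.
Only in 6f7a399's history (ahead): {} — 0.
Only in c72b813's history (behind): {81be49c, c72b813} — 2.

0 ahead, 2 behind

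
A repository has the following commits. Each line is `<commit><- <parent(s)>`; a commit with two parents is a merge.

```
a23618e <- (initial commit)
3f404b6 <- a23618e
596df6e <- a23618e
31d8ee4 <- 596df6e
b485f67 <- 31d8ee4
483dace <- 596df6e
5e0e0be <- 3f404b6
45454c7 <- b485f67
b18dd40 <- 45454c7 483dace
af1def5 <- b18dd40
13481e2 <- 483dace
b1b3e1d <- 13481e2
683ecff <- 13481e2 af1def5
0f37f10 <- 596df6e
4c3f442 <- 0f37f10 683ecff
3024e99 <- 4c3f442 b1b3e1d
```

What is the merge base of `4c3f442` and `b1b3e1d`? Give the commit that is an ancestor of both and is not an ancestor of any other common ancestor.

Ancestors of 4c3f442: {0f37f10, 13481e2, 31d8ee4, 45454c7, 483dace, 4c3f442, 596df6e, 683ecff, a23618e, af1def5, b18dd40, b485f67}.
Ancestors of b1b3e1d: {13481e2, 483dace, 596df6e, a23618e, b1b3e1d}.
Common ancestors: {13481e2, 483dace, 596df6e, a23618e}.
Among these, 13481e2 is not an ancestor of any other common ancestor — it is the merge base.

13481e2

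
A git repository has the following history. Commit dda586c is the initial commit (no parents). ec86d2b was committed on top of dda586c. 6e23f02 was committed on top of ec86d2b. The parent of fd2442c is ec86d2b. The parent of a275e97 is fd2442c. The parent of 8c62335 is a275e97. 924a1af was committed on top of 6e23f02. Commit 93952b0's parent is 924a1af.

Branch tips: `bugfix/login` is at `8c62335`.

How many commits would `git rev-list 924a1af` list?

Walking parent pointers from 924a1af: reachable set = {6e23f02, 924a1af, dda586c, ec86d2b}.
That is 4 commits.

4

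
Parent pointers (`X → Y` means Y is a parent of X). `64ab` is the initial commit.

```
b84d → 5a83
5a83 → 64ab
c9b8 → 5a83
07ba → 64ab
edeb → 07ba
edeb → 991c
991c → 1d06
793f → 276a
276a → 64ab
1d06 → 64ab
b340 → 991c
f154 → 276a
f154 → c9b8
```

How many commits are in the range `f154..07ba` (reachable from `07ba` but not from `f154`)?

1

Reachable from 07ba: {07ba, 64ab}.
Reachable from f154: {276a, 5a83, 64ab, c9b8, f154}.
In 07ba's history but not f154's: {07ba} — 1 commit.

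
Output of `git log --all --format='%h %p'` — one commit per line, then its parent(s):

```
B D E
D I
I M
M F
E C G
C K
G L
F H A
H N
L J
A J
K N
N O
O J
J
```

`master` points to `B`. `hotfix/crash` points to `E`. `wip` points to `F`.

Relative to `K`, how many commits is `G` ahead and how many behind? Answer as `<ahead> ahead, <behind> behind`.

Reachable from G: {G, J, L}.
Reachable from K: {J, K, N, O}.
Only in G's history (ahead): {G, L} — 2.
Only in K's history (behind): {K, N, O} — 3.

2 ahead, 3 behind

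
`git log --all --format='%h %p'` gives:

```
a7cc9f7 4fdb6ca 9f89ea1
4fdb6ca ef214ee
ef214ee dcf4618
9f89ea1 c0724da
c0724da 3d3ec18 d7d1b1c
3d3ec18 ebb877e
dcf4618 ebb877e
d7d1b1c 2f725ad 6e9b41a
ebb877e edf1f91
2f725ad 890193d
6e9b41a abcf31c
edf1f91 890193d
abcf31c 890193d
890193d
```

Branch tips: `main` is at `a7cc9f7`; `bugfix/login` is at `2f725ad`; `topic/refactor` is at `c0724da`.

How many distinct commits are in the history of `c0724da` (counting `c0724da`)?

Walking parent pointers from c0724da: reachable set = {2f725ad, 3d3ec18, 6e9b41a, 890193d, abcf31c, c0724da, d7d1b1c, ebb877e, edf1f91}.
That is 9 commits.

9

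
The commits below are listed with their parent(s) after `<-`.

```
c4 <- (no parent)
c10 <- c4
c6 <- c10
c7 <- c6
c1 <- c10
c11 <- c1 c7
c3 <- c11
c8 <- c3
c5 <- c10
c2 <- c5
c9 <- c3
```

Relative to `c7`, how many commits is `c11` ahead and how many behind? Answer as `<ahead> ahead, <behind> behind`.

Reachable from c11: {c1, c10, c11, c4, c6, c7}.
Reachable from c7: {c10, c4, c6, c7}.
Only in c11's history (ahead): {c1, c11} — 2.
Only in c7's history (behind): {} — 0.

2 ahead, 0 behind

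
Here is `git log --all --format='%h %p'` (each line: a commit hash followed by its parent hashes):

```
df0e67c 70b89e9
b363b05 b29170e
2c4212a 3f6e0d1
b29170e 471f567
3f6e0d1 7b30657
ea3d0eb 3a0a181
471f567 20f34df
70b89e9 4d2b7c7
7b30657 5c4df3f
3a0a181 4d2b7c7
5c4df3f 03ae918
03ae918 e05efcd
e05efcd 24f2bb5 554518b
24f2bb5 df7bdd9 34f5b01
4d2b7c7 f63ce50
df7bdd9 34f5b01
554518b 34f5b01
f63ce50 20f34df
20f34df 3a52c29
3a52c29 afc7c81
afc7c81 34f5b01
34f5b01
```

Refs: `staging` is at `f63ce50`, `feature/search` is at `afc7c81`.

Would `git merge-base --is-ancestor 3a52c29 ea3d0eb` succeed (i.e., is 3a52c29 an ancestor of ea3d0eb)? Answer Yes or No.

Yes

Ancestors of ea3d0eb (commits reachable by following parents): {20f34df, 34f5b01, 3a0a181, 3a52c29, 4d2b7c7, afc7c81, ea3d0eb, f63ce50}.
3a52c29 is in that set, so it is an ancestor of ea3d0eb.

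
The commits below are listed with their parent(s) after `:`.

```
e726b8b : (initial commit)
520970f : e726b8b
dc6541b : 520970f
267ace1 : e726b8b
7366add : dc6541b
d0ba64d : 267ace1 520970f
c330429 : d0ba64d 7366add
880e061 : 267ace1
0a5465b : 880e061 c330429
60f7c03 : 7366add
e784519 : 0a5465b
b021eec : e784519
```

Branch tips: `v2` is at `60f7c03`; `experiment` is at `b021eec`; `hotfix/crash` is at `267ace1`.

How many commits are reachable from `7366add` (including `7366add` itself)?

4

Walking parent pointers from 7366add: reachable set = {520970f, 7366add, dc6541b, e726b8b}.
That is 4 commits.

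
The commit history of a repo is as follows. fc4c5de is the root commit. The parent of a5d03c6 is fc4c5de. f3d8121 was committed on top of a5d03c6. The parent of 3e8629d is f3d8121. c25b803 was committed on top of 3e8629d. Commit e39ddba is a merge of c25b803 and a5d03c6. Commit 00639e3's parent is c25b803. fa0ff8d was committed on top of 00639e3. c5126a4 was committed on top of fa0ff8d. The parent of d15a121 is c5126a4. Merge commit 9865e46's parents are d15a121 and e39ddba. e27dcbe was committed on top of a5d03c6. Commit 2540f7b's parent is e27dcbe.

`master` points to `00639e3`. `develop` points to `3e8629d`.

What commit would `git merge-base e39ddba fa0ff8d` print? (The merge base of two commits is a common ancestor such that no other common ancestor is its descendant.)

c25b803

Ancestors of e39ddba: {3e8629d, a5d03c6, c25b803, e39ddba, f3d8121, fc4c5de}.
Ancestors of fa0ff8d: {00639e3, 3e8629d, a5d03c6, c25b803, f3d8121, fa0ff8d, fc4c5de}.
Common ancestors: {3e8629d, a5d03c6, c25b803, f3d8121, fc4c5de}.
Among these, c25b803 is not an ancestor of any other common ancestor — it is the merge base.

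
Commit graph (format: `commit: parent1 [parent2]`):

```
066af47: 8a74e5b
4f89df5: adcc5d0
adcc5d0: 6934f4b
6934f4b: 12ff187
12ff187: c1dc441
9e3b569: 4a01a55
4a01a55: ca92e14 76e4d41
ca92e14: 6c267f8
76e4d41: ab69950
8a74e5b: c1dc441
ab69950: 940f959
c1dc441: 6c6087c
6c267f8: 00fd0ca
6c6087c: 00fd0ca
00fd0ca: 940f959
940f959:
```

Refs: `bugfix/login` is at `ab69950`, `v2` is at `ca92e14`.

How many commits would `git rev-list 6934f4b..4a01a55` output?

5

Reachable from 4a01a55: {00fd0ca, 4a01a55, 6c267f8, 76e4d41, 940f959, ab69950, ca92e14}.
Reachable from 6934f4b: {00fd0ca, 12ff187, 6934f4b, 6c6087c, 940f959, c1dc441}.
In 4a01a55's history but not 6934f4b's: {4a01a55, 6c267f8, 76e4d41, ab69950, ca92e14} — 5 commits.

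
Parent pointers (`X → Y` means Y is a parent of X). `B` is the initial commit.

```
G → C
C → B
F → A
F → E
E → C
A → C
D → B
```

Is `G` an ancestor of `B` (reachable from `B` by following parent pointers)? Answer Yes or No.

Ancestors of B: {B}.
G is not in that set, so it is not an ancestor of B.

No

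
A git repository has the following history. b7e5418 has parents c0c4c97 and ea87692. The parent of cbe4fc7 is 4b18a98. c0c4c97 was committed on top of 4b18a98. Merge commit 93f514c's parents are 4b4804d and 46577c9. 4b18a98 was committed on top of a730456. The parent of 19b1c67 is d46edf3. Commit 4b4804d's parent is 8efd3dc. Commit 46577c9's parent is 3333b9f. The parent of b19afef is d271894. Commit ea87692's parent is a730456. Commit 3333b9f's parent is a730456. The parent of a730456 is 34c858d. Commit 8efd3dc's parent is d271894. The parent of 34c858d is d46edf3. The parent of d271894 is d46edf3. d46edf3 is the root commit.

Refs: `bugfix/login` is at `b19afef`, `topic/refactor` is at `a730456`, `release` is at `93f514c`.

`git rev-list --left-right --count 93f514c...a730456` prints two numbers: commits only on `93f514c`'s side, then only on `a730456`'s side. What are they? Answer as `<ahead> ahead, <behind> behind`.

6 ahead, 0 behind

Reachable from 93f514c: {3333b9f, 34c858d, 46577c9, 4b4804d, 8efd3dc, 93f514c, a730456, d271894, d46edf3}.
Reachable from a730456: {34c858d, a730456, d46edf3}.
Only in 93f514c's history (ahead): {3333b9f, 46577c9, 4b4804d, 8efd3dc, 93f514c, d271894} — 6.
Only in a730456's history (behind): {} — 0.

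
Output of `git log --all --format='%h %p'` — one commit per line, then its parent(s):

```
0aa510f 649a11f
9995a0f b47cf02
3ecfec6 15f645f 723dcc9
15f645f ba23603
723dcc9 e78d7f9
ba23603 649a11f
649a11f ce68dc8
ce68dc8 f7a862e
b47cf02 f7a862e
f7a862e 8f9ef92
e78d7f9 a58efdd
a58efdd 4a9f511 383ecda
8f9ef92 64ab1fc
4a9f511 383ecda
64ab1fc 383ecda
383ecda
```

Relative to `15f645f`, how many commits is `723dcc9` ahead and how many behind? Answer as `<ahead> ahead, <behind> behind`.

4 ahead, 7 behind

Reachable from 723dcc9: {383ecda, 4a9f511, 723dcc9, a58efdd, e78d7f9}.
Reachable from 15f645f: {15f645f, 383ecda, 649a11f, 64ab1fc, 8f9ef92, ba23603, ce68dc8, f7a862e}.
Only in 723dcc9's history (ahead): {4a9f511, 723dcc9, a58efdd, e78d7f9} — 4.
Only in 15f645f's history (behind): {15f645f, 649a11f, 64ab1fc, 8f9ef92, ba23603, ce68dc8, f7a862e} — 7.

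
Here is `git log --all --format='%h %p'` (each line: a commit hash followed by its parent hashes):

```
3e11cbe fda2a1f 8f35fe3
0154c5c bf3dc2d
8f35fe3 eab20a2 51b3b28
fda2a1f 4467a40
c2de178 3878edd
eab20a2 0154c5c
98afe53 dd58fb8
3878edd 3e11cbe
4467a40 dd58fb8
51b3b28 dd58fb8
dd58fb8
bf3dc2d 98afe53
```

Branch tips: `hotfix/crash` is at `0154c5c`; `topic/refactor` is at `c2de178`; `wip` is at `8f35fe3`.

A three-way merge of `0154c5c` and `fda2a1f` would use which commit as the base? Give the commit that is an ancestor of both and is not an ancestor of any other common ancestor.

Ancestors of 0154c5c: {0154c5c, 98afe53, bf3dc2d, dd58fb8}.
Ancestors of fda2a1f: {4467a40, dd58fb8, fda2a1f}.
Common ancestors: {dd58fb8}.
The only common ancestor is dd58fb8, so it is the merge base.

dd58fb8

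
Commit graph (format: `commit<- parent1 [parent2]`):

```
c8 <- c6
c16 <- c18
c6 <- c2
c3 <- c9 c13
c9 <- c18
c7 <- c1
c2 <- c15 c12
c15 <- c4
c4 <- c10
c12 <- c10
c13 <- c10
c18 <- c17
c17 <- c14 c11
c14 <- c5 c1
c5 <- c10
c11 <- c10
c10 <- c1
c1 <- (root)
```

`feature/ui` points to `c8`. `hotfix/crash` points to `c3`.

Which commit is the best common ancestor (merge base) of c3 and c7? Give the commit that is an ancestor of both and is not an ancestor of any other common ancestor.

Ancestors of c3: {c1, c10, c11, c13, c14, c17, c18, c3, c5, c9}.
Ancestors of c7: {c1, c7}.
Common ancestors: {c1}.
The only common ancestor is c1, so it is the merge base.

c1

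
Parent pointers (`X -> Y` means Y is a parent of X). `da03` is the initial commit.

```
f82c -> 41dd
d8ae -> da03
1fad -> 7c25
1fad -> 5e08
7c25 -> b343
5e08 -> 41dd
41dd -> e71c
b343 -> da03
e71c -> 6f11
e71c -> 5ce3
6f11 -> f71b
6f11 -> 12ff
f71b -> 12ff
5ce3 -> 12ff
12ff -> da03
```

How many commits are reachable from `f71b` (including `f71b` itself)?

3

Walking parent pointers from f71b: reachable set = {12ff, da03, f71b}.
That is 3 commits.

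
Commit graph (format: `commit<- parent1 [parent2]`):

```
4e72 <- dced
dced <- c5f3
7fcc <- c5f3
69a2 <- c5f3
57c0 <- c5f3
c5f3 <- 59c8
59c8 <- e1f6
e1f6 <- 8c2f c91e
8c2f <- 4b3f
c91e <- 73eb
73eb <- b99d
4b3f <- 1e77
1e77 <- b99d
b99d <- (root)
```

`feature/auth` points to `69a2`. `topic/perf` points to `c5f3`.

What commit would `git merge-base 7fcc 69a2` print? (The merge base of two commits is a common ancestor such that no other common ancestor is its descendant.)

Ancestors of 7fcc: {1e77, 4b3f, 59c8, 73eb, 7fcc, 8c2f, b99d, c5f3, c91e, e1f6}.
Ancestors of 69a2: {1e77, 4b3f, 59c8, 69a2, 73eb, 8c2f, b99d, c5f3, c91e, e1f6}.
Common ancestors: {1e77, 4b3f, 59c8, 73eb, 8c2f, b99d, c5f3, c91e, e1f6}.
Among these, c5f3 is not an ancestor of any other common ancestor — it is the merge base.

c5f3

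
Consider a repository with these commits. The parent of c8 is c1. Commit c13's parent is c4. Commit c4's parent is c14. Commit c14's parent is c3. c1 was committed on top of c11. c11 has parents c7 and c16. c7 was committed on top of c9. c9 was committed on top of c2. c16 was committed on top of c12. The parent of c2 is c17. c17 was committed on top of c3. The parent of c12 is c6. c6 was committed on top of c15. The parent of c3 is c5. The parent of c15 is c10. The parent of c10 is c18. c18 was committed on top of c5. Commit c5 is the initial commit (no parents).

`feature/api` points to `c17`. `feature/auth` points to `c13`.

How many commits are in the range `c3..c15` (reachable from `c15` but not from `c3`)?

Reachable from c15: {c10, c15, c18, c5}.
Reachable from c3: {c3, c5}.
In c15's history but not c3's: {c10, c15, c18} — 3 commits.

3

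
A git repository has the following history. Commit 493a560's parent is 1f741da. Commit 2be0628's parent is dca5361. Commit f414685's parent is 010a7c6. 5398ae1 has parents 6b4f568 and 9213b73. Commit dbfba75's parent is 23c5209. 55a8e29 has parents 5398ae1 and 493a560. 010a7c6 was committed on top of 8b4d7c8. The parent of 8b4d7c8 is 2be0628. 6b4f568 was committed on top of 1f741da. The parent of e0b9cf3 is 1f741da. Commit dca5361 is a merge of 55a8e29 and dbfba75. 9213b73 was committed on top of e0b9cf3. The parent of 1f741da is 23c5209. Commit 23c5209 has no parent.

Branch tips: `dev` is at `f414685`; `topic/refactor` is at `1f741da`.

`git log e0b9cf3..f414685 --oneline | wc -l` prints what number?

11

Reachable from f414685: {010a7c6, 1f741da, 23c5209, 2be0628, 493a560, 5398ae1, 55a8e29, 6b4f568, 8b4d7c8, 9213b73, dbfba75, dca5361, e0b9cf3, f414685}.
Reachable from e0b9cf3: {1f741da, 23c5209, e0b9cf3}.
In f414685's history but not e0b9cf3's: {010a7c6, 2be0628, 493a560, 5398ae1, 55a8e29, 6b4f568, 8b4d7c8, 9213b73, dbfba75, dca5361, f414685} — 11 commits.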